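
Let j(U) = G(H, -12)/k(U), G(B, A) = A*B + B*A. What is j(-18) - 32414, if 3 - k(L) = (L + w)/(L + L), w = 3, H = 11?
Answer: -1008002/31 ≈ -32516.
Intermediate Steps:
k(L) = 3 - (3 + L)/(2*L) (k(L) = 3 - (L + 3)/(L + L) = 3 - (3 + L)/(2*L))
G(B, A) = 2*A*B (G(B, A) = A*B + A*B = 2*A*B)
j(U) = -528*U/(-3 + 5*U) (j(U) = (2*(-12)*11)/(((-3 + 5*U)/(2*U))) = -528*U/(-3 + 5*U))
j(-18) - 32414 = -528*(-18)/(-3 + 5*(-18)) - 32414 = -528*(-18)/(-3 - 90) - 32414 = -528*(-18)/(-93) - 32414 = -528*(-18)*(-1/93) - 32414 = -3168/31 - 32414 = -1008002/31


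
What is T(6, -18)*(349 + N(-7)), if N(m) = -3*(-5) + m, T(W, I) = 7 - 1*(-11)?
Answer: 6426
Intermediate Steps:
T(W, I) = 18 (T(W, I) = 7 + 11 = 18)
N(m) = 15 + m
T(6, -18)*(349 + N(-7)) = 18*(349 + (15 - 7)) = 18*(349 + 8) = 18*357 = 6426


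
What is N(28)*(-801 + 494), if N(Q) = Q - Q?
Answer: 0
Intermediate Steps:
N(Q) = 0
N(28)*(-801 + 494) = 0*(-801 + 494) = 0*(-307) = 0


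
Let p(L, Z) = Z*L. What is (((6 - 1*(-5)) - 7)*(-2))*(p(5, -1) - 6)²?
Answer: -968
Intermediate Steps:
p(L, Z) = L*Z
(((6 - 1*(-5)) - 7)*(-2))*(p(5, -1) - 6)² = (((6 - 1*(-5)) - 7)*(-2))*(5*(-1) - 6)² = (((6 + 5) - 7)*(-2))*(-5 - 6)² = ((11 - 7)*(-2))*(-11)² = (4*(-2))*121 = -8*121 = -968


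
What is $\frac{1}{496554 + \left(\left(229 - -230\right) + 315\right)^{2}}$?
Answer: $\frac{1}{1095630} \approx 9.1272 \cdot 10^{-7}$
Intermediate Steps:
$\frac{1}{496554 + \left(\left(229 - -230\right) + 315\right)^{2}} = \frac{1}{496554 + \left(\left(229 + 230\right) + 315\right)^{2}} = \frac{1}{496554 + \left(459 + 315\right)^{2}} = \frac{1}{496554 + 774^{2}} = \frac{1}{496554 + 599076} = \frac{1}{1095630}$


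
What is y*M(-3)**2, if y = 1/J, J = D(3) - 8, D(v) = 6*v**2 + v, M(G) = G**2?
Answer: 81/49 ≈ 1.6531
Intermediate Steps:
D(v) = v + 6*v**2
J = 49 (J = 3*(1 + 6*3) - 8 = 3*(1 + 18) - 8 = 3*19 - 8 = 57 - 8 = 49)
y = 1/49 ≈ 0.020408
y*M(-3)**2 = ((-3)**2)**2/49 = (1/49)*9**2 = (1/49)*81 = 81/49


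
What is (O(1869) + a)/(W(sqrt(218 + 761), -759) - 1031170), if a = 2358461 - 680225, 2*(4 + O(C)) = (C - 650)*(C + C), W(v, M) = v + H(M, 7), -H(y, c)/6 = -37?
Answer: -4078990092764/1062853777725 - 3956543*sqrt(979)/1062853777725 ≈ -3.8379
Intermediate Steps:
H(y, c) = 222 (H(y, c) = -6*(-37) = 222)
W(v, M) = 222 + v (W(v, M) = v + 222 = 222 + v)
O(C) = -4 + C*(-650 + C) (O(C) = -4 + ((C - 650)*(C + C))/2 = -4 + ((-650 + C)*(2*C))/2 = -4 + (2*C*(-650 + C))/2 = -4 + C*(-650 + C))
a = 1678236
(O(1869) + a)/(W(sqrt(218 + 761), -759) - 1031170) = ((-4 + 1869**2 - 650*1869) + 1678236)/((222 + sqrt(218 + 761)) - 1031170) = ((-4 + 3493161 - 1214850) + 1678236)/((222 + sqrt(979)) - 1031170) = (2278307 + 1678236)/(-1030948 + sqrt(979)) = 3956543/(-1030948 + sqrt(979))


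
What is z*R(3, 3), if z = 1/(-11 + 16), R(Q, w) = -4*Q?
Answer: -12/5 ≈ -2.4000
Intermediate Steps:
z = 1/5 ≈ 0.20000
z*R(3, 3) = (-4*3)/5 = (1/5)*(-12) = -12/5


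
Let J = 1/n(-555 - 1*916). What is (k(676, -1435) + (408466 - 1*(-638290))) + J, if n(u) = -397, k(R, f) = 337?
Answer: 415695920/397 ≈ 1.0471e+6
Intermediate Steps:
J = -1/397 (J = 1/(-397) = -1/397 ≈ -0.0025189)
(k(676, -1435) + (408466 - 1*(-638290))) + J = (337 + (408466 - 1*(-638290))) - 1/397 = (337 + (408466 + 638290)) - 1/397 = (337 + 1046756) - 1/397 = 1047093 - 1/397 = 415695920/397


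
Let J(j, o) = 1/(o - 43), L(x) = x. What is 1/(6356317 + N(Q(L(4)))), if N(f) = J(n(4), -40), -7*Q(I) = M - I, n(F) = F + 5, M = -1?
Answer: 83/527574310 ≈ 1.5732e-7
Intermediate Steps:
n(F) = 5 + F
J(j, o) = 1/(-43 + o)
Q(I) = ⅐ + I/7 (Q(I) = -(-1 - I)/7 = ⅐ + I/7)
N(f) = -1/83 (N(f) = 1/(-43 - 40) = 1/(-83) = -1/83)
1/(6356317 + N(Q(L(4)))) = 1/(6356317 - 1/83) = 1/(527574310/83) = 83/527574310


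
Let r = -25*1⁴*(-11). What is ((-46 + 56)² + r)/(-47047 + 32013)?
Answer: -375/15034 ≈ -0.024943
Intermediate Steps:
r = 275 (r = -25*1*(-11) = -25*(-11) = 275)
((-46 + 56)² + r)/(-47047 + 32013) = ((-46 + 56)² + 275)/(-47047 + 32013) = (10² + 275)/(-15034) = (100 + 275)*(-1/15034) = 375*(-1/15034) = -375/15034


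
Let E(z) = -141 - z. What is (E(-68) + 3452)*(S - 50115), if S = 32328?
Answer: -60102273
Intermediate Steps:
(E(-68) + 3452)*(S - 50115) = ((-141 - 1*(-68)) + 3452)*(32328 - 50115) = ((-141 + 68) + 3452)*(-17787) = (-73 + 3452)*(-17787) = 3379*(-17787) = -60102273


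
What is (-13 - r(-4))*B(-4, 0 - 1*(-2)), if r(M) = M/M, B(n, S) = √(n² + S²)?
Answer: -28*√5 ≈ -62.610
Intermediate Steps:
B(n, S) = √(S² + n²)
r(M) = 1
(-13 - r(-4))*B(-4, 0 - 1*(-2)) = (-13 - 1*1)*√((0 - 1*(-2))² + (-4)²) = (-13 - 1)*√((0 + 2)² + 16) = -14*√(2² + 16) = -14*√(4 + 16) = -28*√5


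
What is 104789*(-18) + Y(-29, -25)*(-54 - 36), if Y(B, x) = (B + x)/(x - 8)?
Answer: -20749842/11 ≈ -1.8864e+6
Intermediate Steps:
Y(B, x) = (B + x)/(-8 + x)
104789*(-18) + Y(-29, -25)*(-54 - 36) = 104789*(-18) + ((-29 - 25)/(-8 - 25))*(-54 - 36) = -1886202 + (-54/(-33))*(-90) = -1886202 - 1/33*(-54)*(-90) = -1886202 + (18/11)*(-90) = -1886202 - 1620/11 = -20749842/11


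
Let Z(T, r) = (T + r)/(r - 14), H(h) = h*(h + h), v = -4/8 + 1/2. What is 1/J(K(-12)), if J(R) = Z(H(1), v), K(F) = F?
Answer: -7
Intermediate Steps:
v = 0 (v = -4*⅛ + 1*(½) = -½ + ½ = 0)
H(h) = 2*h² (H(h) = h*(2*h) = 2*h²)
Z(T, r) = (T + r)/(-14 + r)
J(R) = -⅐ (J(R) = (2*1² + 0)/(-14 + 0) = (2*1 + 0)/(-14) = -(2 + 0)/14 = -1/14*2 = -⅐)
1/J(K(-12)) = 1/(-⅐) = -7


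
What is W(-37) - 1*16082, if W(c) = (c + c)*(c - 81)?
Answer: -7350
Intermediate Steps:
W(c) = 2*c*(-81 + c) (W(c) = (2*c)*(-81 + c) = 2*c*(-81 + c))
W(-37) - 1*16082 = 2*(-37)*(-81 - 37) - 1*16082 = 2*(-37)*(-118) - 16082 = 8732 - 16082 = -7350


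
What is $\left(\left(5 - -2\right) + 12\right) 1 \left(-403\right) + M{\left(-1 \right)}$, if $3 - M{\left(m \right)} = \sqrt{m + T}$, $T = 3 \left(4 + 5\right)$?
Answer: $-7654 - \sqrt{26} \approx -7659.1$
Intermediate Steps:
$T = 27$ ($T = 3 \cdot 9 = 27$)
$M{\left(m \right)} = 3 - \sqrt{27 + m}$ ($M{\left(m \right)} = 3 - \sqrt{m + 27} = 3 - \sqrt{27 + m}$)
$\left(\left(5 - -2\right) + 12\right) 1 \left(-403\right) + M{\left(-1 \right)} = \left(\left(5 - -2\right) + 12\right) 1 \left(-403\right) + \left(3 - \sqrt{27 - 1}\right) = \left(\left(5 + 2\right) + 12\right) 1 \left(-403\right) + \left(3 - \sqrt{26}\right) = \left(7 + 12\right) 1 \left(-403\right) + \left(3 - \sqrt{26}\right) = 19 \cdot 1 \left(-403\right) + \left(3 - \sqrt{26}\right) = 19 \left(-403\right) + \left(3 - \sqrt{26}\right) = -7657 + \left(3 - \sqrt{26}\right) = -7654 - \sqrt{26}$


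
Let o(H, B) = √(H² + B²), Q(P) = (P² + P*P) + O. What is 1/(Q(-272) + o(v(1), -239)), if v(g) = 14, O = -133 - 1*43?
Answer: 147792/21842417947 - √57317/21842417947 ≈ 6.7553e-6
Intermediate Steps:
O = -176 (O = -133 - 43 = -176)
Q(P) = -176 + 2*P² (Q(P) = (P² + P*P) - 176 = (P² + P²) - 176 = 2*P² - 176 = -176 + 2*P²)
o(H, B) = √(B² + H²)
1/(Q(-272) + o(v(1), -239)) = 1/((-176 + 2*(-272)²) + √((-239)² + 14²)) = 1/((-176 + 2*73984) + √(57121 + 196)) = 1/((-176 + 147968) + √57317) = 1/(147792 + √57317)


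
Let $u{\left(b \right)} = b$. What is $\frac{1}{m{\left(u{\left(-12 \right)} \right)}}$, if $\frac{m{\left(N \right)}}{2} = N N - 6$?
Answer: $\frac{1}{276} \approx 0.0036232$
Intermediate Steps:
$m{\left(N \right)} = -12 + 2 N^{2}$ ($m{\left(N \right)} = 2 \left(N N - 6\right) = 2 \left(N^{2} - 6\right) = 2 \left(-6 + N^{2}\right) = -12 + 2 N^{2}$)
$\frac{1}{m{\left(u{\left(-12 \right)} \right)}} = \frac{1}{-12 + 2 \left(-12\right)^{2}} = \frac{1}{-12 + 2 \cdot 144} = \frac{1}{-12 + 288} = \frac{1}{276}$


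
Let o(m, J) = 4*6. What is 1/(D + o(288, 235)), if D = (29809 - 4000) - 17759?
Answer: 1/8074 ≈ 0.00012385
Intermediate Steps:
D = 8050 (D = 25809 - 17759 = 8050)
o(m, J) = 24
1/(D + o(288, 235)) = 1/(8050 + 24) = 1/8074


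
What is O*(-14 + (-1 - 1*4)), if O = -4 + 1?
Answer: 57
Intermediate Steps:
O = -3
O*(-14 + (-1 - 1*4)) = -3*(-14 + (-1 - 1*4)) = -3*(-14 + (-1 - 4)) = -3*(-14 - 5) = -3*(-19) = 57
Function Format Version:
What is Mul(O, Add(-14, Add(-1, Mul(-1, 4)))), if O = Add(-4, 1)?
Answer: 57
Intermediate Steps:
O = -3
Mul(O, Add(-14, Add(-1, Mul(-1, 4)))) = Mul(-3, Add(-14, Add(-1, Mul(-1, 4)))) = Mul(-3, Add(-14, Add(-1, -4))) = Mul(-3, Add(-14, -5)) = Mul(-3, -19) = 57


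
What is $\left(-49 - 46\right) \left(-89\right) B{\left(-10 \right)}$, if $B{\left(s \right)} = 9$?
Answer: $76095$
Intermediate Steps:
$\left(-49 - 46\right) \left(-89\right) B{\left(-10 \right)} = \left(-49 - 46\right) \left(-89\right) 9 = \left(-95\right) \left(-89\right) 9 = 8455 \cdot 9 = 76095$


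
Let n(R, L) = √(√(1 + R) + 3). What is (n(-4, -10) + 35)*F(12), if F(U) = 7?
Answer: 245 + 7*√(3 + I*√3) ≈ 257.58 + 3.372*I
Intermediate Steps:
n(R, L) = √(3 + √(1 + R))
(n(-4, -10) + 35)*F(12) = (√(3 + √(1 - 4)) + 35)*7 = (√(3 + √(-3)) + 35)*7 = (√(3 + I*√3) + 35)*7 = (35 + √(3 + I*√3))*7 = 245 + 7*√(3 + I*√3)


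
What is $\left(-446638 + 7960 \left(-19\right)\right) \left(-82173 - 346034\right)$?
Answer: $256015544746$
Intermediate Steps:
$\left(-446638 + 7960 \left(-19\right)\right) \left(-82173 - 346034\right) = \left(-446638 - 151240\right) \left(-428207\right) = \left(-597878\right) \left(-428207\right) = 256015544746$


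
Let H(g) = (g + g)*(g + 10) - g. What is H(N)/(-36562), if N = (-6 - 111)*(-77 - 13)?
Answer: -110980935/18281 ≈ -6070.8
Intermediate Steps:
N = 10530 (N = -117*(-90) = 10530)
H(g) = -g + 2*g*(10 + g) (H(g) = (2*g)*(10 + g) - g = 2*g*(10 + g) - g = -g + 2*g*(10 + g))
H(N)/(-36562) = (10530*(19 + 2*10530))/(-36562) = (10530*(19 + 21060))*(-1/36562) = (10530*21079)*(-1/36562) = 221961870*(-1/36562) = -110980935/18281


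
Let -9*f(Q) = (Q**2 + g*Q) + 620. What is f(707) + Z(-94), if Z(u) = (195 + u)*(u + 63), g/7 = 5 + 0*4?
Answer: -553393/9 ≈ -61488.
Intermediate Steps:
g = 35 (g = 7*(5 + 0*4) = 7*(5 + 0) = 7*5 = 35)
Z(u) = (63 + u)*(195 + u) (Z(u) = (195 + u)*(63 + u) = (63 + u)*(195 + u))
f(Q) = -620/9 - 35*Q/9 - Q**2/9 (f(Q) = -((Q**2 + 35*Q) + 620)/9 = -(620 + Q**2 + 35*Q)/9 = -620/9 - 35*Q/9 - Q**2/9)
f(707) + Z(-94) = (-620/9 - 35/9*707 - 1/9*707**2) + (12285 + (-94)**2 + 258*(-94)) = (-620/9 - 24745/9 - 1/9*499849) + (12285 + 8836 - 24252) = (-620/9 - 24745/9 - 499849/9) - 3131 = -525214/9 - 3131 = -553393/9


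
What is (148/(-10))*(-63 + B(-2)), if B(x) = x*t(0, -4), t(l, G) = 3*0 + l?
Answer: 4662/5 ≈ 932.40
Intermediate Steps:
t(l, G) = l (t(l, G) = 0 + l = l)
B(x) = 0 (B(x) = x*0 = 0)
(148/(-10))*(-63 + B(-2)) = (148/(-10))*(-63 + 0) = (148*(-⅒))*(-63) = -74/5*(-63) = 4662/5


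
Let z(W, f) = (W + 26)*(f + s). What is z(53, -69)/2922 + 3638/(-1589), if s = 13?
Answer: -8829986/2321529 ≈ -3.8035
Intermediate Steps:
z(W, f) = (13 + f)*(26 + W) (z(W, f) = (W + 26)*(f + 13) = (26 + W)*(13 + f) = (13 + f)*(26 + W))
z(53, -69)/2922 + 3638/(-1589) = (338 + 13*53 + 26*(-69) + 53*(-69))/2922 + 3638/(-1589) = (338 + 689 - 1794 - 3657)*(1/2922) + 3638*(-1/1589) = -4424*1/2922 - 3638/1589 = -2212/1461 - 3638/1589 = -8829986/2321529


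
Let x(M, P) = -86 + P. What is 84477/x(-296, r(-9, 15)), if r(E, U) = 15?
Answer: -84477/71 ≈ -1189.8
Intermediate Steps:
84477/x(-296, r(-9, 15)) = 84477/(-86 + 15) = 84477/(-71) = 84477*(-1/71) = -84477/71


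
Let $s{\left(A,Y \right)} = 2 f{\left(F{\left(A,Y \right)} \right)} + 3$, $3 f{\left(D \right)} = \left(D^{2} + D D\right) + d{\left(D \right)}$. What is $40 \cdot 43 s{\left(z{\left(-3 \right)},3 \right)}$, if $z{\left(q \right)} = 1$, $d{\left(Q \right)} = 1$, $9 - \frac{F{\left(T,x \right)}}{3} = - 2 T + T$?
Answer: $\frac{6210920}{3} \approx 2.0703 \cdot 10^{6}$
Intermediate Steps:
$F{\left(T,x \right)} = 27 + 3 T$ ($F{\left(T,x \right)} = 27 - 3 \left(- 2 T + T\right) = 27 - 3 \left(- T\right) = 27 + 3 T$)
$f{\left(D \right)} = \frac{1}{3} + \frac{2 D^{2}}{3}$ ($f{\left(D \right)} = \frac{\left(D^{2} + D D\right) + 1}{3} = \frac{\left(D^{2} + D^{2}\right) + 1}{3} = \frac{2 D^{2} + 1}{3} = \frac{1 + 2 D^{2}}{3} = \frac{1}{3} + \frac{2 D^{2}}{3}$)
$s{\left(A,Y \right)} = \frac{11}{3} + \frac{4 \left(27 + 3 A\right)^{2}}{3}$ ($s{\left(A,Y \right)} = 2 \left(\frac{1}{3} + \frac{2 \left(27 + 3 A\right)^{2}}{3}\right) + 3 = \left(\frac{2}{3} + \frac{4 \left(27 + 3 A\right)^{2}}{3}\right) + 3 = \frac{11}{3} + \frac{4 \left(27 + 3 A\right)^{2}}{3}$)
$40 \cdot 43 s{\left(z{\left(-3 \right)},3 \right)} = 40 \cdot 43 \left(\frac{11}{3} + 12 \left(9 + 1\right)^{2}\right) = 1720 \left(\frac{11}{3} + 12 \cdot 10^{2}\right) = 1720 \left(\frac{11}{3} + 12 \cdot 100\right) = 1720 \left(\frac{11}{3} + 1200\right) = 1720 \cdot \frac{3611}{3} = \frac{6210920}{3}$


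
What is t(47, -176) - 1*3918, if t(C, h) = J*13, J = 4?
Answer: -3866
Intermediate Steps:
t(C, h) = 52 (t(C, h) = 4*13 = 52)
t(47, -176) - 1*3918 = 52 - 1*3918 = 52 - 3918 = -3866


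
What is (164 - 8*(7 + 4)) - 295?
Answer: -219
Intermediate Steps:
(164 - 8*(7 + 4)) - 295 = (164 - 8*11) - 295 = (164 - 88) - 295 = 76 - 295 = -219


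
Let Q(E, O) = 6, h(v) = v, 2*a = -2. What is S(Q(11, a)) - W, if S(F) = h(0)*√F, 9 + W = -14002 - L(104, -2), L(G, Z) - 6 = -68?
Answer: 13949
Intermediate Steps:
a = -1 (a = (½)*(-2) = -1)
L(G, Z) = -62 (L(G, Z) = 6 - 68 = -62)
W = -13949 (W = -9 + (-14002 - 1*(-62)) = -9 + (-14002 + 62) = -9 - 13940 = -13949)
S(F) = 0 (S(F) = 0*√F = 0)
S(Q(11, a)) - W = 0 - 1*(-13949) = 0 + 13949 = 13949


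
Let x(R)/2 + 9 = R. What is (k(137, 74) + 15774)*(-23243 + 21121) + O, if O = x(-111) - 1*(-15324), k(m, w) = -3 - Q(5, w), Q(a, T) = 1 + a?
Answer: -33438246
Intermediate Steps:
x(R) = -18 + 2*R
k(m, w) = -9 (k(m, w) = -3 - (1 + 5) = -3 - 1*6 = -3 - 6 = -9)
O = 15084 (O = (-18 + 2*(-111)) - 1*(-15324) = (-18 - 222) + 15324 = -240 + 15324 = 15084)
(k(137, 74) + 15774)*(-23243 + 21121) + O = (-9 + 15774)*(-23243 + 21121) + 15084 = 15765*(-2122) + 15084 = -33453330 + 15084 = -33438246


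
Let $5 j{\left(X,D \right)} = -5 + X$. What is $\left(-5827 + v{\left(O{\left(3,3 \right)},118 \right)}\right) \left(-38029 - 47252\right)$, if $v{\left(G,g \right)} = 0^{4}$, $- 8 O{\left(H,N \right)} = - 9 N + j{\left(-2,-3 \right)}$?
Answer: $496932387$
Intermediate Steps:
$j{\left(X,D \right)} = -1 + \frac{X}{5}$ ($j{\left(X,D \right)} = \frac{-5 + X}{5} = -1 + \frac{X}{5}$)
$O{\left(H,N \right)} = \frac{7}{40} + \frac{9 N}{8}$ ($O{\left(H,N \right)} = - \frac{- 9 N + \left(-1 + \frac{1}{5} \left(-2\right)\right)}{8} = - \frac{- 9 N - \frac{7}{5}}{8} = - \frac{- \frac{7}{5} - 9 N}{8} = \frac{7}{40} + \frac{9 N}{8}$)
$v{\left(G,g \right)} = 0$
$\left(-5827 + v{\left(O{\left(3,3 \right)},118 \right)}\right) \left(-38029 - 47252\right) = \left(-5827 + 0\right) \left(-38029 - 47252\right) = \left(-5827\right) \left(-85281\right) = 496932387$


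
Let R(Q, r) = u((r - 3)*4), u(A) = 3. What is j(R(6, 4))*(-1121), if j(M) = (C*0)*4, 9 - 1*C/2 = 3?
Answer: 0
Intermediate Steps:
C = 12 (C = 18 - 2*3 = 18 - 6 = 12)
R(Q, r) = 3
j(M) = 0 (j(M) = (12*0)*4 = 0*4 = 0)
j(R(6, 4))*(-1121) = 0*(-1121) = 0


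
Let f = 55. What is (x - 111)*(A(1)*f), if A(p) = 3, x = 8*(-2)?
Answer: -20955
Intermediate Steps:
x = -16
(x - 111)*(A(1)*f) = (-16 - 111)*(3*55) = -127*165 = -20955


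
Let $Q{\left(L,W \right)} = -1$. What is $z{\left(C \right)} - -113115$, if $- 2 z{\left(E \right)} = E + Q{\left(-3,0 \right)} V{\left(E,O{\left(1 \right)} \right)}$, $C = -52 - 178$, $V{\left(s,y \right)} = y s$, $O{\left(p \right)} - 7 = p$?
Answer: $112310$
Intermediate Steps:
$O{\left(p \right)} = 7 + p$
$V{\left(s,y \right)} = s y$
$C = -230$
$z{\left(E \right)} = \frac{7 E}{2}$ ($z{\left(E \right)} = - \frac{E - E \left(7 + 1\right)}{2} = - \frac{E - E 8}{2} = - \frac{E - 8 E}{2} = - \frac{\left(-7\right) E}{2} = \frac{7 E}{2}$)
$z{\left(C \right)} - -113115 = \frac{7}{2} \left(-230\right) - -113115 = -805 + 113115 = 112310$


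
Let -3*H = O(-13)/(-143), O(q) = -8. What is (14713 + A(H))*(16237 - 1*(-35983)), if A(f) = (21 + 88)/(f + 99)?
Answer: 32627310833600/42463 ≈ 7.6837e+8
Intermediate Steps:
H = -8/429 (H = -(-8)/(3*(-143)) = -(-8)*(-1)/(3*143) = -⅓*8/143 = -8/429 ≈ -0.018648)
A(f) = 109/(99 + f)
(14713 + A(H))*(16237 - 1*(-35983)) = (14713 + 109/(99 - 8/429))*(16237 - 1*(-35983)) = (14713 + 109/(42463/429))*(16237 + 35983) = (14713 + 109*(429/42463))*52220 = (14713 + 46761/42463)*52220 = (624804880/42463)*52220 = 32627310833600/42463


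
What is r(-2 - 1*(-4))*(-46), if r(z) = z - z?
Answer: 0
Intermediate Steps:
r(z) = 0
r(-2 - 1*(-4))*(-46) = 0*(-46) = 0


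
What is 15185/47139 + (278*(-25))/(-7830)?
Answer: 14883820/12303279 ≈ 1.2097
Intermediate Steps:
15185/47139 + (278*(-25))/(-7830) = 15185*(1/47139) - 6950*(-1/7830) = 15185/47139 + 695/783 = 14883820/12303279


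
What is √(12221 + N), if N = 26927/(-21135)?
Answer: 14*√27849018855/21135 ≈ 110.54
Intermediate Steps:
N = -26927/21135 (N = 26927*(-1/21135) = -26927/21135 ≈ -1.2740)
√(12221 + N) = √(12221 - 26927/21135) = √(258263908/21135) = 14*√27849018855/21135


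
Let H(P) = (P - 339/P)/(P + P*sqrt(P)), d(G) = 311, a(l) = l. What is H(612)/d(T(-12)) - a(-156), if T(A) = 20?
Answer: 284684892101/1824903216 + 9595*sqrt(17)/304150536 ≈ 156.00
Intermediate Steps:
H(P) = (P - 339/P)/(P + P**(3/2))
H(612)/d(T(-12)) - a(-156) = ((-339 + 612**2)/(612**2 + 612**(5/2)))/311 - 1*(-156) = ((-339 + 374544)/(374544 + 2247264*sqrt(17)))*(1/311) + 156 = (374205/(374544 + 2247264*sqrt(17)))*(1/311) + 156 = 374205/(311*(374544 + 2247264*sqrt(17))) + 156 = 156 + 374205/(311*(374544 + 2247264*sqrt(17)))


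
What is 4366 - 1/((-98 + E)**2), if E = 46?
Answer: 11805663/2704 ≈ 4366.0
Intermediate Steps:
4366 - 1/((-98 + E)**2) = 4366 - 1/((-98 + 46)**2) = 4366 - 1/((-52)**2) = 4366 - 1/2704 = 11805663/2704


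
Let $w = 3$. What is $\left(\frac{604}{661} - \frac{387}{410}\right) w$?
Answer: $- \frac{24501}{271010} \approx -0.090406$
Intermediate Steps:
$\left(\frac{604}{661} - \frac{387}{410}\right) w = \left(\frac{604}{661} - \frac{387}{410}\right) 3 = \left(- \frac{8167}{271010}\right) 3 = - \frac{24501}{271010}$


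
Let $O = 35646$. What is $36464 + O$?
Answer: $72110$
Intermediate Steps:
$36464 + O = 36464 + 35646 = 72110$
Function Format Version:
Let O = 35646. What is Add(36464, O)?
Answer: 72110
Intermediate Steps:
Add(36464, O) = Add(36464, 35646) = 72110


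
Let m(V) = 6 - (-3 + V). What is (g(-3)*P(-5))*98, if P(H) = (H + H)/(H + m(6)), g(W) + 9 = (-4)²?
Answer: 3430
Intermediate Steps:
m(V) = 9 - V (m(V) = 6 + (3 - V) = 9 - V)
g(W) = 7 (g(W) = -9 + (-4)² = -9 + 16 = 7)
P(H) = 2*H/(3 + H) (P(H) = (H + H)/(H + (9 - 1*6)) = (2*H)/(H + (9 - 6)) = (2*H)/(H + 3) = (2*H)/(3 + H) = 2*H/(3 + H))
(g(-3)*P(-5))*98 = (7*(2*(-5)/(3 - 5)))*98 = (7*(2*(-5)/(-2)))*98 = (7*(2*(-5)*(-½)))*98 = (7*5)*98 = 35*98 = 3430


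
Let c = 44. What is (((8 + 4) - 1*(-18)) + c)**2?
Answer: 5476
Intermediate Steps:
(((8 + 4) - 1*(-18)) + c)**2 = (((8 + 4) - 1*(-18)) + 44)**2 = ((12 + 18) + 44)**2 = (30 + 44)**2 = 74**2 = 5476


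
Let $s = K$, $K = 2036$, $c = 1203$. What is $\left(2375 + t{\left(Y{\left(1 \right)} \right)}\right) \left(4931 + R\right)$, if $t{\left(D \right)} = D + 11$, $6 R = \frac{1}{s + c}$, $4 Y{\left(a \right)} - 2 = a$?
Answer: $\frac{914879988085}{77736} \approx 1.1769 \cdot 10^{7}$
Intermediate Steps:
$s = 2036$
$Y{\left(a \right)} = \frac{1}{2} + \frac{a}{4}$
$R = \frac{1}{19434}$ ($R = \frac{1}{6 \left(2036 + 1203\right)} = \frac{1}{6 \cdot 3239} = \frac{1}{6} \cdot \frac{1}{3239} = \frac{1}{19434} \approx 5.1456 \cdot 10^{-5}$)
$t{\left(D \right)} = 11 + D$
$\left(2375 + t{\left(Y{\left(1 \right)} \right)}\right) \left(4931 + R\right) = \left(2375 + \left(11 + \left(\frac{1}{2} + \frac{1}{4} \cdot 1\right)\right)\right) \left(4931 + \frac{1}{19434}\right) = \left(2375 + \left(11 + \left(\frac{1}{2} + \frac{1}{4}\right)\right)\right) \frac{95829055}{19434} = \left(2375 + \left(11 + \frac{3}{4}\right)\right) \frac{95829055}{19434} = \left(2375 + \frac{47}{4}\right) \frac{95829055}{19434} = \frac{9547}{4} \cdot \frac{95829055}{19434} = \frac{914879988085}{77736}$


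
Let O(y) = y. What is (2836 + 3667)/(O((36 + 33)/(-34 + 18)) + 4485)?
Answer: 104048/71691 ≈ 1.4513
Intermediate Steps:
(2836 + 3667)/(O((36 + 33)/(-34 + 18)) + 4485) = (2836 + 3667)/((36 + 33)/(-34 + 18) + 4485) = 6503/(69/(-16) + 4485) = 6503/(69*(-1/16) + 4485) = 6503/(-69/16 + 4485) = 6503/(71691/16) = 6503*(16/71691) = 104048/71691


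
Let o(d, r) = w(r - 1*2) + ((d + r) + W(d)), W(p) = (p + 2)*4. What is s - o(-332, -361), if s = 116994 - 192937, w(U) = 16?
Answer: -73946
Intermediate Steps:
W(p) = 8 + 4*p (W(p) = (2 + p)*4 = 8 + 4*p)
o(d, r) = 24 + r + 5*d (o(d, r) = 16 + ((d + r) + (8 + 4*d)) = 16 + (8 + r + 5*d) = 24 + r + 5*d)
s = -75943
s - o(-332, -361) = -75943 - (24 - 361 + 5*(-332)) = -75943 - (24 - 361 - 1660) = -75943 - 1*(-1997) = -75943 + 1997 = -73946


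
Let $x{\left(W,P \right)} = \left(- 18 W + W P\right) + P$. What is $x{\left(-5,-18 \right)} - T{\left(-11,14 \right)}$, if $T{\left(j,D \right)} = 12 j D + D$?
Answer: $1996$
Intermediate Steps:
$T{\left(j,D \right)} = D + 12 D j$ ($T{\left(j,D \right)} = 12 D j + D = D + 12 D j$)
$x{\left(W,P \right)} = P - 18 W + P W$ ($x{\left(W,P \right)} = \left(- 18 W + P W\right) + P = P - 18 W + P W$)
$x{\left(-5,-18 \right)} - T{\left(-11,14 \right)} = \left(-18 - -90 - -90\right) - 14 \left(1 + 12 \left(-11\right)\right) = \left(-18 + 90 + 90\right) - 14 \left(1 - 132\right) = 162 - 14 \left(-131\right) = 162 - -1834 = 162 + 1834 = 1996$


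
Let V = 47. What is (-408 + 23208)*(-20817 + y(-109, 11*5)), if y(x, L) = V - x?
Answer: -471070800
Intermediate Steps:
y(x, L) = 47 - x
(-408 + 23208)*(-20817 + y(-109, 11*5)) = (-408 + 23208)*(-20817 + (47 - 1*(-109))) = 22800*(-20817 + (47 + 109)) = 22800*(-20817 + 156) = 22800*(-20661) = -471070800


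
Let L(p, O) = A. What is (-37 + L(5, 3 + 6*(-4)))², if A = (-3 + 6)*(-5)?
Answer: 2704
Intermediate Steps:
A = -15 (A = 3*(-5) = -15)
L(p, O) = -15
(-37 + L(5, 3 + 6*(-4)))² = (-37 - 15)² = (-52)² = 2704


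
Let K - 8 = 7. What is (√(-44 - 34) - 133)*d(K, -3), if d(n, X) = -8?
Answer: 1064 - 8*I*√78 ≈ 1064.0 - 70.654*I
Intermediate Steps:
K = 15 (K = 8 + 7 = 15)
(√(-44 - 34) - 133)*d(K, -3) = (√(-44 - 34) - 133)*(-8) = (√(-78) - 133)*(-8) = (I*√78 - 133)*(-8) = (-133 + I*√78)*(-8) = 1064 - 8*I*√78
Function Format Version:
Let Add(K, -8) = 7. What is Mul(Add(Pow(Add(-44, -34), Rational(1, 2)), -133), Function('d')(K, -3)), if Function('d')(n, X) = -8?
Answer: Add(1064, Mul(-8, I, Pow(78, Rational(1, 2)))) ≈ Add(1064.0, Mul(-70.654, I))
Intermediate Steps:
K = 15 (K = Add(8, 7) = 15)
Mul(Add(Pow(Add(-44, -34), Rational(1, 2)), -133), Function('d')(K, -3)) = Mul(Add(Pow(Add(-44, -34), Rational(1, 2)), -133), -8) = Mul(Add(Pow(-78, Rational(1, 2)), -133), -8) = Mul(Add(Mul(I, Pow(78, Rational(1, 2))), -133), -8) = Mul(Add(-133, Mul(I, Pow(78, Rational(1, 2)))), -8) = Add(1064, Mul(-8, I, Pow(78, Rational(1, 2))))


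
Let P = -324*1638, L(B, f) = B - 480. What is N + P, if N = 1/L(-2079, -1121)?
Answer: -1358092009/2559 ≈ -5.3071e+5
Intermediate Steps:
L(B, f) = -480 + B
P = -530712
N = -1/2559 (N = 1/(-480 - 2079) = 1/(-2559) = -1/2559 ≈ -0.00039078)
N + P = -1/2559 - 530712 = -1358092009/2559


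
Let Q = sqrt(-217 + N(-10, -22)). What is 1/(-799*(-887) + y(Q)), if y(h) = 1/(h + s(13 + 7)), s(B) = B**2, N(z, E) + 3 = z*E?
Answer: 400/283485201 ≈ 1.4110e-6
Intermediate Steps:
N(z, E) = -3 + E*z (N(z, E) = -3 + z*E = -3 + E*z)
Q = 0 (Q = sqrt(-217 + (-3 - 22*(-10))) = sqrt(-217 + (-3 + 220)) = sqrt(-217 + 217) = sqrt(0) = 0)
y(h) = 1/(400 + h) (y(h) = 1/(h + (13 + 7)**2) = 1/(h + 20**2) = 1/(h + 400) = 1/(400 + h))
1/(-799*(-887) + y(Q)) = 1/(-799*(-887) + 1/(400 + 0)) = 1/(708713 + 1/400) = 1/(283485201/400) = 400/283485201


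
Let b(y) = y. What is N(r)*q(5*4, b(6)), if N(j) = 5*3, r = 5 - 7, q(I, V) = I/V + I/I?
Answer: 65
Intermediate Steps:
q(I, V) = 1 + I/V (q(I, V) = I/V + 1 = 1 + I/V)
r = -2
N(j) = 15
N(r)*q(5*4, b(6)) = 15*((5*4 + 6)/6) = 15*((20 + 6)/6) = 15*((⅙)*26) = 15*(13/3) = 65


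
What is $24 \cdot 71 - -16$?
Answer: $1720$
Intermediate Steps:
$24 \cdot 71 - -16 = 1704 + \left(20 - 4\right) = 1704 + 16 = 1720$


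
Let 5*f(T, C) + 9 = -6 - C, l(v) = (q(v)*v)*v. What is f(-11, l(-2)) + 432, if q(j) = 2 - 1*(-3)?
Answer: 425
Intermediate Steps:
q(j) = 5 (q(j) = 2 + 3 = 5)
l(v) = 5*v² (l(v) = (5*v)*v = 5*v²)
f(T, C) = -3 - C/5 (f(T, C) = -9/5 + (-6 - C)/5 = -9/5 + (-6/5 - C/5) = -3 - C/5)
f(-11, l(-2)) + 432 = (-3 - (-2)²) + 432 = (-3 - 4) + 432 = -7 + 432 = 425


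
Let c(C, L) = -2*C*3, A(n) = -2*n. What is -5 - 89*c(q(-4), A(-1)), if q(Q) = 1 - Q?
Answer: 2665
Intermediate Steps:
c(C, L) = -6*C
-5 - 89*c(q(-4), A(-1)) = -5 - (-534)*(1 - 1*(-4)) = -5 - (-534)*(1 + 4) = -5 - (-534)*5 = -5 - 89*(-30) = -5 + 2670 = 2665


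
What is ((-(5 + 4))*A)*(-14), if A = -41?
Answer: -5166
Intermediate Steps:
((-(5 + 4))*A)*(-14) = (-(5 + 4)*(-41))*(-14) = (-1*9*(-41))*(-14) = -9*(-41)*(-14) = 369*(-14) = -5166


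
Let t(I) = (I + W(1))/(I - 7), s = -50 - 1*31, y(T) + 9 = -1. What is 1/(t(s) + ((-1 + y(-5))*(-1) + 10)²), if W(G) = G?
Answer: 11/4861 ≈ 0.0022629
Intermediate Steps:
y(T) = -10 (y(T) = -9 - 1 = -10)
s = -81 (s = -50 - 31 = -81)
t(I) = (1 + I)/(-7 + I) (t(I) = (I + 1)/(I - 7) = (1 + I)/(-7 + I))
1/(t(s) + ((-1 + y(-5))*(-1) + 10)²) = 1/((1 - 81)/(-7 - 81) + ((-1 - 10)*(-1) + 10)²) = 1/(-80/(-88) + (-11*(-1) + 10)²) = 1/(-1/88*(-80) + (11 + 10)²) = 1/(10/11 + 21²) = 1/(10/11 + 441) = 1/(4861/11) = 11/4861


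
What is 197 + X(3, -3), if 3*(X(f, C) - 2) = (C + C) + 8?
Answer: 599/3 ≈ 199.67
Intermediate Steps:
X(f, C) = 14/3 + 2*C/3 (X(f, C) = 2 + ((C + C) + 8)/3 = 2 + (2*C + 8)/3 = 2 + (8 + 2*C)/3 = 2 + (8/3 + 2*C/3) = 14/3 + 2*C/3)
197 + X(3, -3) = 197 + (14/3 + (2/3)*(-3)) = 197 + (14/3 - 2) = 197 + 8/3 = 599/3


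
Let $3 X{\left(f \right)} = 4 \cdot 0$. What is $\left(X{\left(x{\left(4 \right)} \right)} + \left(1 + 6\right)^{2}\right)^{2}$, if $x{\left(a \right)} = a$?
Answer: $2401$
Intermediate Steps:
$X{\left(f \right)} = 0$ ($X{\left(f \right)} = \frac{4 \cdot 0}{3} = \frac{1}{3} \cdot 0 = 0$)
$\left(X{\left(x{\left(4 \right)} \right)} + \left(1 + 6\right)^{2}\right)^{2} = \left(0 + \left(1 + 6\right)^{2}\right)^{2} = \left(0 + 7^{2}\right)^{2} = \left(0 + 49\right)^{2} = 49^{2} = 2401$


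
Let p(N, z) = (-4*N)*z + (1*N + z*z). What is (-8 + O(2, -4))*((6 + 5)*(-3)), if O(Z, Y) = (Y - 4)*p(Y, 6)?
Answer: 34056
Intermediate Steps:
p(N, z) = N + z² - 4*N*z (p(N, z) = -4*N*z + (N + z²) = N + z² - 4*N*z)
O(Z, Y) = (-4 + Y)*(36 - 23*Y) (O(Z, Y) = (Y - 4)*(Y + 6² - 4*Y*6) = (-4 + Y)*(Y + 36 - 24*Y) = (-4 + Y)*(36 - 23*Y))
(-8 + O(2, -4))*((6 + 5)*(-3)) = (-8 + (-4 - 4)*(36 - 23*(-4)))*((6 + 5)*(-3)) = (-8 - 8*(36 + 92))*(11*(-3)) = (-8 - 8*128)*(-33) = (-8 - 1024)*(-33) = -1032*(-33) = 34056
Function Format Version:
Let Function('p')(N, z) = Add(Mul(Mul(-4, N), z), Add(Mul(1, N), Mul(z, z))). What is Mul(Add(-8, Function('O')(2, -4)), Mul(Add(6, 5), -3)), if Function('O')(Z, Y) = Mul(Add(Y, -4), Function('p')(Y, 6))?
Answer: 34056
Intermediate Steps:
Function('p')(N, z) = Add(N, Pow(z, 2), Mul(-4, N, z)) (Function('p')(N, z) = Add(Mul(-4, N, z), Add(N, Pow(z, 2))) = Add(N, Pow(z, 2), Mul(-4, N, z)))
Function('O')(Z, Y) = Mul(Add(-4, Y), Add(36, Mul(-23, Y))) (Function('O')(Z, Y) = Mul(Add(Y, -4), Add(Y, Pow(6, 2), Mul(-4, Y, 6))) = Mul(Add(-4, Y), Add(Y, 36, Mul(-24, Y))) = Mul(Add(-4, Y), Add(36, Mul(-23, Y))))
Mul(Add(-8, Function('O')(2, -4)), Mul(Add(6, 5), -3)) = Mul(Add(-8, Mul(Add(-4, -4), Add(36, Mul(-23, -4)))), Mul(Add(6, 5), -3)) = Mul(Add(-8, Mul(-8, Add(36, 92))), Mul(11, -3)) = Mul(Add(-8, Mul(-8, 128)), -33) = Mul(Add(-8, -1024), -33) = Mul(-1032, -33) = 34056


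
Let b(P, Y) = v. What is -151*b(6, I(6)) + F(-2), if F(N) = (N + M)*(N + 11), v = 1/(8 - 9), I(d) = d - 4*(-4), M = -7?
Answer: 70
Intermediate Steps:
I(d) = 16 + d (I(d) = d + 16 = 16 + d)
v = -1 (v = 1/(-1) = -1)
b(P, Y) = -1
F(N) = (-7 + N)*(11 + N) (F(N) = (N - 7)*(N + 11) = (-7 + N)*(11 + N))
-151*b(6, I(6)) + F(-2) = -151*(-1) + (-77 + (-2)**2 + 4*(-2)) = 151 + (-77 + 4 - 8) = 151 - 81 = 70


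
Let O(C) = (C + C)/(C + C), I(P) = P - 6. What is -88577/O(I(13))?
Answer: -88577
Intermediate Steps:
I(P) = -6 + P
O(C) = 1 (O(C) = (2*C)/((2*C)) = (2*C)*(1/(2*C)) = 1)
-88577/O(I(13)) = -88577/1 = -88577*1 = -88577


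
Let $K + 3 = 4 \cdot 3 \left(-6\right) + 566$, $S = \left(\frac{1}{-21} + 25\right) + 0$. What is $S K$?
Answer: $\frac{257284}{21} \approx 12252.0$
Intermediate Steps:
$S = \frac{524}{21}$ ($S = \left(- \frac{1}{21} + 25\right) + 0 = \frac{524}{21} + 0 = \frac{524}{21} \approx 24.952$)
$K = 491$ ($K = -3 + \left(4 \cdot 3 \left(-6\right) + 566\right) = -3 + \left(12 \left(-6\right) + 566\right) = -3 + \left(-72 + 566\right) = -3 + 494 = 491$)
$S K = \frac{524}{21} \cdot 491 = \frac{257284}{21}$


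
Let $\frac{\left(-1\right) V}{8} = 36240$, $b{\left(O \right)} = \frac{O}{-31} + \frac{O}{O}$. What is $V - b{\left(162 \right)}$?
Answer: $- \frac{8987389}{31} \approx -2.8992 \cdot 10^{5}$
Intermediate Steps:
$b{\left(O \right)} = 1 - \frac{O}{31}$ ($b{\left(O \right)} = O \left(- \frac{1}{31}\right) + 1 = - \frac{O}{31} + 1 = 1 - \frac{O}{31}$)
$V = -289920$ ($V = \left(-8\right) 36240 = -289920$)
$V - b{\left(162 \right)} = -289920 - \left(1 - \frac{162}{31}\right) = -289920 - - \frac{131}{31} = -289920 + \frac{131}{31} = - \frac{8987389}{31}$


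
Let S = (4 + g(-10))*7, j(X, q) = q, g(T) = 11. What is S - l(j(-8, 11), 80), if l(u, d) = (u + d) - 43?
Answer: 57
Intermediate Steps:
l(u, d) = -43 + d + u (l(u, d) = (d + u) - 43 = -43 + d + u)
S = 105 (S = (4 + 11)*7 = 15*7 = 105)
S - l(j(-8, 11), 80) = 105 - (-43 + 80 + 11) = 105 - 1*48 = 105 - 48 = 57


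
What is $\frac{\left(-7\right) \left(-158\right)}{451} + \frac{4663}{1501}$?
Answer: $\frac{3763119}{676951} \approx 5.5589$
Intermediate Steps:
$\frac{\left(-7\right) \left(-158\right)}{451} + \frac{4663}{1501} = 1106 \cdot \frac{1}{451} + 4663 \cdot \frac{1}{1501} = \frac{1106}{451} + \frac{4663}{1501} = \frac{3763119}{676951}$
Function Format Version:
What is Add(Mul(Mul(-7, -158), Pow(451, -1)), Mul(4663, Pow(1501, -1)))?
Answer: Rational(3763119, 676951) ≈ 5.5589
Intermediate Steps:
Add(Mul(Mul(-7, -158), Pow(451, -1)), Mul(4663, Pow(1501, -1))) = Add(Mul(1106, Rational(1, 451)), Mul(4663, Rational(1, 1501))) = Add(Rational(1106, 451), Rational(4663, 1501)) = Rational(3763119, 676951)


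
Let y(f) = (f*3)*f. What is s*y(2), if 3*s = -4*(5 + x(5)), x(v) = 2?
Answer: -112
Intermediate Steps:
y(f) = 3*f² (y(f) = (3*f)*f = 3*f²)
s = -28/3 (s = (-4*(5 + 2))/3 = (-4*7)/3 = (⅓)*(-28) = -28/3 ≈ -9.3333)
s*y(2) = -28*2² = -28*4 = -28/3*12 = -112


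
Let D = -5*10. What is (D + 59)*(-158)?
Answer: -1422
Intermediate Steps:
D = -50
(D + 59)*(-158) = (-50 + 59)*(-158) = 9*(-158) = -1422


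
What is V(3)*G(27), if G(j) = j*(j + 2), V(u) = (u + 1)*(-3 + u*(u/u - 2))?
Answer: -18792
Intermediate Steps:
V(u) = (1 + u)*(-3 - u) (V(u) = (1 + u)*(-3 + u*(1 - 2)) = (1 + u)*(-3 + u*(-1)) = (1 + u)*(-3 - u))
G(j) = j*(2 + j)
V(3)*G(27) = (-3 - 1*3² - 4*3)*(27*(2 + 27)) = (-3 - 1*9 - 12)*(27*29) = (-3 - 9 - 12)*783 = -24*783 = -18792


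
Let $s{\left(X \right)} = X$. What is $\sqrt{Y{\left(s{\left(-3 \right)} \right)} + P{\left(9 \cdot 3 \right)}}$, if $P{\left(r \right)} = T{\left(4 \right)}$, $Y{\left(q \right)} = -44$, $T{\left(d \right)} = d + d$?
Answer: $6 i \approx 6.0 i$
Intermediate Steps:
$T{\left(d \right)} = 2 d$
$P{\left(r \right)} = 8$ ($P{\left(r \right)} = 2 \cdot 4 = 8$)
$\sqrt{Y{\left(s{\left(-3 \right)} \right)} + P{\left(9 \cdot 3 \right)}} = \sqrt{-44 + 8} = \sqrt{-36} = 6 i$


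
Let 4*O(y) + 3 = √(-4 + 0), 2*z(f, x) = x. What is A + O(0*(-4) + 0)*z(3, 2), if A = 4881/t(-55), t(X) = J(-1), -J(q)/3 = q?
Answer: 6505/4 + I/2 ≈ 1626.3 + 0.5*I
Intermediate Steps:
J(q) = -3*q
z(f, x) = x/2
t(X) = 3 (t(X) = -3*(-1) = 3)
A = 1627 (A = 4881/3 = 4881*(⅓) = 1627)
O(y) = -¾ + I/2 (O(y) = -¾ + √(-4 + 0)/4 = -¾ + √(-4)/4 = -¾ + (2*I)/4 = -¾ + I/2)
A + O(0*(-4) + 0)*z(3, 2) = 1627 + (-¾ + I/2)*((½)*2) = 1627 + (-¾ + I/2)*1 = 1627 + (-¾ + I/2) = 6505/4 + I/2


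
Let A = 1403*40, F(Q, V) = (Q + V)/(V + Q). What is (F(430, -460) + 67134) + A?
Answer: 123255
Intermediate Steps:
F(Q, V) = 1 (F(Q, V) = (Q + V)/(Q + V) = 1)
A = 56120
(F(430, -460) + 67134) + A = (1 + 67134) + 56120 = 67135 + 56120 = 123255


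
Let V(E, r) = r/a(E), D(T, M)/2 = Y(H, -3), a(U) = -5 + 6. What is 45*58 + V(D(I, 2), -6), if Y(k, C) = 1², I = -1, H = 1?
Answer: 2604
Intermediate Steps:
a(U) = 1
Y(k, C) = 1
D(T, M) = 2 (D(T, M) = 2*1 = 2)
V(E, r) = r (V(E, r) = r/1 = r*1 = r)
45*58 + V(D(I, 2), -6) = 45*58 - 6 = 2610 - 6 = 2604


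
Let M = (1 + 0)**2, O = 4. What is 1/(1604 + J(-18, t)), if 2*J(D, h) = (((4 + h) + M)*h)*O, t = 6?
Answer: 1/1736 ≈ 0.00057604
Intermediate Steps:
M = 1 (M = 1**2 = 1)
J(D, h) = 2*h*(5 + h) (J(D, h) = ((((4 + h) + 1)*h)*4)/2 = (((5 + h)*h)*4)/2 = ((h*(5 + h))*4)/2 = (4*h*(5 + h))/2 = 2*h*(5 + h))
1/(1604 + J(-18, t)) = 1/(1604 + 2*6*(5 + 6)) = 1/(1604 + 2*6*11) = 1/(1604 + 132) = 1/1736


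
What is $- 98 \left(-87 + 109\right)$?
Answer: $-2156$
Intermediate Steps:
$- 98 \left(-87 + 109\right) = \left(-98\right) 22 = -2156$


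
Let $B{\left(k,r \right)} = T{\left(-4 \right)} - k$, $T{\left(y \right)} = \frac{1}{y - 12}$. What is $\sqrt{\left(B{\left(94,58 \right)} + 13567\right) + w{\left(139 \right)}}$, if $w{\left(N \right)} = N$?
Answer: $\frac{3 \sqrt{24199}}{4} \approx 116.67$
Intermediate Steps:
$T{\left(y \right)} = \frac{1}{-12 + y}$
$B{\left(k,r \right)} = - \frac{1}{16} - k$ ($B{\left(k,r \right)} = \frac{1}{-12 - 4} - k = \frac{1}{-16} - k = - \frac{1}{16} - k$)
$\sqrt{\left(B{\left(94,58 \right)} + 13567\right) + w{\left(139 \right)}} = \sqrt{\left(\left(- \frac{1}{16} - 94\right) + 13567\right) + 139} = \sqrt{\left(- \frac{1505}{16} + 13567\right) + 139} = \sqrt{\frac{215567}{16} + 139} = \sqrt{\frac{217791}{16}} = \frac{3 \sqrt{24199}}{4}$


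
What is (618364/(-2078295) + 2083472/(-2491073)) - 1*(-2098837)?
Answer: 10866060641020292983/5177184560535 ≈ 2.0988e+6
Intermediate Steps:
(618364/(-2078295) + 2083472/(-2491073)) - 1*(-2098837) = (618364*(-1/2078295) + 2083472*(-1/2491073)) + 2098837 = (-618364/2078295 - 2083472/2491073) + 2098837 = -5870459304812/5177184560535 + 2098837 = 10866060641020292983/5177184560535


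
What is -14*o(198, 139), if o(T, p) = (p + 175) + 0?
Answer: -4396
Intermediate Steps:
o(T, p) = 175 + p (o(T, p) = (175 + p) + 0 = 175 + p)
-14*o(198, 139) = -14*(175 + 139) = -14*314 = -4396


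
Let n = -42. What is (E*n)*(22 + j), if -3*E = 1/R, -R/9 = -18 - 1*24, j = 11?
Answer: 11/9 ≈ 1.2222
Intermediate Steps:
R = 378 (R = -9*(-18 - 1*24) = -9*(-18 - 24) = -9*(-42) = 378)
E = -1/1134 (E = -⅓/378 = -⅓*1/378 = -1/1134 ≈ -0.00088183)
(E*n)*(22 + j) = (-1/1134*(-42))*(22 + 11) = (1/27)*33 = 11/9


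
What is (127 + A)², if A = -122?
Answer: 25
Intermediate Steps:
(127 + A)² = (127 - 122)² = 5² = 25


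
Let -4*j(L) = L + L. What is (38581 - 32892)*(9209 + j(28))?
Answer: 52310355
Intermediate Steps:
j(L) = -L/2 (j(L) = -(L + L)/4 = -L/2)
(38581 - 32892)*(9209 + j(28)) = (38581 - 32892)*(9209 - ½*28) = 5689*(9209 - 14) = 5689*9195 = 52310355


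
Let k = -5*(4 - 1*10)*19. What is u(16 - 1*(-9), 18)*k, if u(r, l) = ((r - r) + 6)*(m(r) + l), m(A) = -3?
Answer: 51300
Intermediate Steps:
k = 570 (k = -5*(4 - 10)*19 = -5*(-6)*19 = 30*19 = 570)
u(r, l) = -18 + 6*l (u(r, l) = ((r - r) + 6)*(-3 + l) = (0 + 6)*(-3 + l) = 6*(-3 + l) = -18 + 6*l)
u(16 - 1*(-9), 18)*k = (-18 + 6*18)*570 = (-18 + 108)*570 = 90*570 = 51300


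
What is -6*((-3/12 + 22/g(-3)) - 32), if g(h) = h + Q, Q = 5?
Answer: 255/2 ≈ 127.50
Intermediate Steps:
g(h) = 5 + h (g(h) = h + 5 = 5 + h)
-6*((-3/12 + 22/g(-3)) - 32) = -6*((-3/12 + 22/(5 - 3)) - 32) = -6*((-3*1/12 + 22/2) - 32) = -6*((-1/4 + 22*(1/2)) - 32) = -6*((-1/4 + 11) - 32) = -6*(43/4 - 32) = -6*(-85/4) = 255/2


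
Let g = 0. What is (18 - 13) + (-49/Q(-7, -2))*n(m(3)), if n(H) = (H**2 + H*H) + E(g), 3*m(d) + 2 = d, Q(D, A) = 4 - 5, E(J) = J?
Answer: 143/9 ≈ 15.889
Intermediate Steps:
Q(D, A) = -1
m(d) = -2/3 + d/3
n(H) = 2*H**2 (n(H) = (H**2 + H*H) + 0 = (H**2 + H**2) + 0 = 2*H**2 + 0 = 2*H**2)
(18 - 13) + (-49/Q(-7, -2))*n(m(3)) = (18 - 13) + (-49/(-1))*(2*(-2/3 + (1/3)*3)**2) = 5 + (-49*(-1))*(2*(-2/3 + 1)**2) = 5 + 49*(2*(1/3)**2) = 5 + 49*(2*(1/9)) = 5 + 49*(2/9) = 5 + 98/9 = 143/9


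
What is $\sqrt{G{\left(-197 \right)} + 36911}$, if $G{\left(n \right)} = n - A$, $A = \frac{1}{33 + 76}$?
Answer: $\frac{5 \sqrt{17447957}}{109} \approx 191.61$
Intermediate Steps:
$A = \frac{1}{109} \approx 0.0091743$
$G{\left(n \right)} = - \frac{1}{109} + n$ ($G{\left(n \right)} = n - \frac{1}{109} = - \frac{1}{109} + n$)
$\sqrt{G{\left(-197 \right)} + 36911} = \sqrt{\left(- \frac{1}{109} - 197\right) + 36911} = \sqrt{- \frac{21474}{109} + 36911} = \sqrt{\frac{4001825}{109}} = \frac{5 \sqrt{17447957}}{109}$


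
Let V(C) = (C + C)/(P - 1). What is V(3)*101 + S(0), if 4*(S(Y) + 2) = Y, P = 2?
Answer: 604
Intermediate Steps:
S(Y) = -2 + Y/4
V(C) = 2*C (V(C) = (C + C)/(2 - 1) = (2*C)/1 = (2*C)*1 = 2*C)
V(3)*101 + S(0) = (2*3)*101 + (-2 + (¼)*0) = 6*101 + (-2 + 0) = 606 - 2 = 604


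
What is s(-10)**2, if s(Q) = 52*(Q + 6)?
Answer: 43264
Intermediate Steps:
s(Q) = 312 + 52*Q (s(Q) = 52*(6 + Q) = 312 + 52*Q)
s(-10)**2 = (312 + 52*(-10))**2 = (312 - 520)**2 = (-208)**2 = 43264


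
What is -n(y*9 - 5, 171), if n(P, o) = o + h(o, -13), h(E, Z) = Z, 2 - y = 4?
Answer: -158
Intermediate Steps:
y = -2 (y = 2 - 1*4 = 2 - 4 = -2)
n(P, o) = -13 + o (n(P, o) = o - 13 = -13 + o)
-n(y*9 - 5, 171) = -(-13 + 171) = -1*158 = -158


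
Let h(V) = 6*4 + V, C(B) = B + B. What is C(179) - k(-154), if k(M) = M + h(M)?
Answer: 642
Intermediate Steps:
C(B) = 2*B
h(V) = 24 + V
k(M) = 24 + 2*M (k(M) = M + (24 + M) = 24 + 2*M)
C(179) - k(-154) = 2*179 - (24 + 2*(-154)) = 358 - (24 - 308) = 358 - 1*(-284) = 358 + 284 = 642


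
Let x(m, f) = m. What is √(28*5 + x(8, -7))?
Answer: 2*√37 ≈ 12.166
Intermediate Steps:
√(28*5 + x(8, -7)) = √(28*5 + 8) = √(140 + 8) = √148 = 2*√37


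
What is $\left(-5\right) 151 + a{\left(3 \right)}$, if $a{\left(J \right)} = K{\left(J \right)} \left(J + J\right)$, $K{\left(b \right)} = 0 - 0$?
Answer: $-755$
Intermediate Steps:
$K{\left(b \right)} = 0$ ($K{\left(b \right)} = 0 + 0 = 0$)
$a{\left(J \right)} = 0$ ($a{\left(J \right)} = 0 \left(J + J\right) = 0 \cdot 2 J = 0$)
$\left(-5\right) 151 + a{\left(3 \right)} = \left(-5\right) 151 + 0 = -755 + 0 = -755$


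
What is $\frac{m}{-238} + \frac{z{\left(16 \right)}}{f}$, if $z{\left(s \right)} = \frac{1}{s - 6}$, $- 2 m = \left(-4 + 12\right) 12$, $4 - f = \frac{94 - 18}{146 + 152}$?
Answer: $\frac{151651}{664020} \approx 0.22838$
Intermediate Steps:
$f = \frac{558}{149}$ ($f = 4 - \frac{94 - 18}{146 + 152} = 4 - \frac{76}{298} = 4 - 76 \cdot \frac{1}{298} = 4 - \frac{38}{149} = \frac{558}{149} \approx 3.745$)
$m = -48$ ($m = - \frac{\left(-4 + 12\right) 12}{2} = - \frac{8 \cdot 12}{2} = \left(- \frac{1}{2}\right) 96 = -48$)
$z{\left(s \right)} = \frac{1}{-6 + s}$
$\frac{m}{-238} + \frac{z{\left(16 \right)}}{f} = - \frac{48}{-238} + \frac{1}{\left(-6 + 16\right) \frac{558}{149}} = \left(-48\right) \left(- \frac{1}{238}\right) + \frac{1}{10} \cdot \frac{149}{558} = \frac{24}{119} + \frac{1}{10} \cdot \frac{149}{558} = \frac{24}{119} + \frac{149}{5580} = \frac{151651}{664020}$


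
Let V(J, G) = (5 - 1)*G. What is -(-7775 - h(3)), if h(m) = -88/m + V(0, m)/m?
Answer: 23249/3 ≈ 7749.7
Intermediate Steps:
V(J, G) = 4*G
h(m) = 4 - 88/m (h(m) = -88/m + (4*m)/m = -88/m + 4 = 4 - 88/m)
-(-7775 - h(3)) = -(-7775 - (4 - 88/3)) = -(-7775 - 1*(-76/3)) = -(-7775 + 76/3) = -1*(-23249/3) = 23249/3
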